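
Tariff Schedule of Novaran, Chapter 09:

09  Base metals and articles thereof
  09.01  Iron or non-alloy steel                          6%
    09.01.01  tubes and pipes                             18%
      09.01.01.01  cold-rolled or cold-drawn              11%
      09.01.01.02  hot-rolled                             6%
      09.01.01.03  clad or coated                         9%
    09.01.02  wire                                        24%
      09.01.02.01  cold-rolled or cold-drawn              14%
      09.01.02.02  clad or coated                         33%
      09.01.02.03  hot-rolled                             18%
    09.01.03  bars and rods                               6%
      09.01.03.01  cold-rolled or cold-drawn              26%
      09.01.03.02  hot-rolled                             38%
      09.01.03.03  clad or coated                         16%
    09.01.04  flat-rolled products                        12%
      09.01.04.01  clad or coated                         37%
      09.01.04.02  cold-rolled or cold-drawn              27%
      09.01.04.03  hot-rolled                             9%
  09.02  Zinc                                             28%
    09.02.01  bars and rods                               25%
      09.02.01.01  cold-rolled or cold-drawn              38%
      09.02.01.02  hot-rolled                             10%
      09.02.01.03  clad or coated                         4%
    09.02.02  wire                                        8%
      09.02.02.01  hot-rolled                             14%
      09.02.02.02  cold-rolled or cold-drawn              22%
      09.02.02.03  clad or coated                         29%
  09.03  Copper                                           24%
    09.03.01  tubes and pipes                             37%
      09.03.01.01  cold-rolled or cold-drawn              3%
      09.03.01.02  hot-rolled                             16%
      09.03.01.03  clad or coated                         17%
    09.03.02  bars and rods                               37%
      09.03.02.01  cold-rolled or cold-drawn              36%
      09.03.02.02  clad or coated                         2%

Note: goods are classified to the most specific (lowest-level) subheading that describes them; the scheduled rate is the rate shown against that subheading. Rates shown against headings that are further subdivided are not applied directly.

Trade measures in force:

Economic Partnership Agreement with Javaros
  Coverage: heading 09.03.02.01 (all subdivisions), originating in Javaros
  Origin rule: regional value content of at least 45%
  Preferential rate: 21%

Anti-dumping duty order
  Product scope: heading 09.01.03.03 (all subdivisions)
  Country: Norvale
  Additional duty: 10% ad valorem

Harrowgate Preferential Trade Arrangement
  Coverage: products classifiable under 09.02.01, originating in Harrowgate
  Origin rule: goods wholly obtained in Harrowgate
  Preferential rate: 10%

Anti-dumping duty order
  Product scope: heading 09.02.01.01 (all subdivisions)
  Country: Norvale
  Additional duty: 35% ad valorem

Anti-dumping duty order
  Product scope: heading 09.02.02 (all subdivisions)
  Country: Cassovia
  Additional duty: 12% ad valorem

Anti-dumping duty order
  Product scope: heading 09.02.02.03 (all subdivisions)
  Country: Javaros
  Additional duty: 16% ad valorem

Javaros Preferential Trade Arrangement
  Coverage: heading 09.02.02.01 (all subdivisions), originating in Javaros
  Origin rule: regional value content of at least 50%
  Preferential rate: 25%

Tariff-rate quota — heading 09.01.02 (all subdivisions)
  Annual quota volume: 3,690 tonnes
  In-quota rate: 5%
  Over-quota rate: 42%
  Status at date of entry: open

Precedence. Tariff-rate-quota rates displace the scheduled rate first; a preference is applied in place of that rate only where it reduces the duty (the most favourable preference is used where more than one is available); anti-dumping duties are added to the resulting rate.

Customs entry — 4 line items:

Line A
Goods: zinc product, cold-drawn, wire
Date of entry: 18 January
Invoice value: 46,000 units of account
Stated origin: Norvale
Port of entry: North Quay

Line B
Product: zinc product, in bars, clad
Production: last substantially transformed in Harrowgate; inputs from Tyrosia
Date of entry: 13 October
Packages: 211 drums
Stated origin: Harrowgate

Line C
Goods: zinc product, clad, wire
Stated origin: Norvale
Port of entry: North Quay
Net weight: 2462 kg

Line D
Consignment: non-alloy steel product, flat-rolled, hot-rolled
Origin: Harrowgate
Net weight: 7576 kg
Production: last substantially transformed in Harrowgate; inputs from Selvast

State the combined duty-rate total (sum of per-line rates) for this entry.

64%

Line A: zinc → 09.02; wire → 09.02.02; cold-drawn → 09.02.02.02. Scheduled 22%. No special measure applies. → 22%.
Line B: zinc → 09.02; in bars → 09.02.01; clad → 09.02.01.03. Scheduled 4%. Harrowgate agreement on 09.02.01: not wholly obtained. → 4%.
Line C: zinc → 09.02; wire → 09.02.02; clad → 09.02.02.03. Scheduled 29%. No special measure applies. → 29%.
Line D: non-alloy steel → 09.01; flat-rolled → 09.01.04; hot-rolled → 09.01.04.03. Scheduled 9%. Harrowgate agreement on 09.02.01: 09.01.04.03 not covered. → 9%.
Sum: 22% + 4% + 29% + 9% = 64%.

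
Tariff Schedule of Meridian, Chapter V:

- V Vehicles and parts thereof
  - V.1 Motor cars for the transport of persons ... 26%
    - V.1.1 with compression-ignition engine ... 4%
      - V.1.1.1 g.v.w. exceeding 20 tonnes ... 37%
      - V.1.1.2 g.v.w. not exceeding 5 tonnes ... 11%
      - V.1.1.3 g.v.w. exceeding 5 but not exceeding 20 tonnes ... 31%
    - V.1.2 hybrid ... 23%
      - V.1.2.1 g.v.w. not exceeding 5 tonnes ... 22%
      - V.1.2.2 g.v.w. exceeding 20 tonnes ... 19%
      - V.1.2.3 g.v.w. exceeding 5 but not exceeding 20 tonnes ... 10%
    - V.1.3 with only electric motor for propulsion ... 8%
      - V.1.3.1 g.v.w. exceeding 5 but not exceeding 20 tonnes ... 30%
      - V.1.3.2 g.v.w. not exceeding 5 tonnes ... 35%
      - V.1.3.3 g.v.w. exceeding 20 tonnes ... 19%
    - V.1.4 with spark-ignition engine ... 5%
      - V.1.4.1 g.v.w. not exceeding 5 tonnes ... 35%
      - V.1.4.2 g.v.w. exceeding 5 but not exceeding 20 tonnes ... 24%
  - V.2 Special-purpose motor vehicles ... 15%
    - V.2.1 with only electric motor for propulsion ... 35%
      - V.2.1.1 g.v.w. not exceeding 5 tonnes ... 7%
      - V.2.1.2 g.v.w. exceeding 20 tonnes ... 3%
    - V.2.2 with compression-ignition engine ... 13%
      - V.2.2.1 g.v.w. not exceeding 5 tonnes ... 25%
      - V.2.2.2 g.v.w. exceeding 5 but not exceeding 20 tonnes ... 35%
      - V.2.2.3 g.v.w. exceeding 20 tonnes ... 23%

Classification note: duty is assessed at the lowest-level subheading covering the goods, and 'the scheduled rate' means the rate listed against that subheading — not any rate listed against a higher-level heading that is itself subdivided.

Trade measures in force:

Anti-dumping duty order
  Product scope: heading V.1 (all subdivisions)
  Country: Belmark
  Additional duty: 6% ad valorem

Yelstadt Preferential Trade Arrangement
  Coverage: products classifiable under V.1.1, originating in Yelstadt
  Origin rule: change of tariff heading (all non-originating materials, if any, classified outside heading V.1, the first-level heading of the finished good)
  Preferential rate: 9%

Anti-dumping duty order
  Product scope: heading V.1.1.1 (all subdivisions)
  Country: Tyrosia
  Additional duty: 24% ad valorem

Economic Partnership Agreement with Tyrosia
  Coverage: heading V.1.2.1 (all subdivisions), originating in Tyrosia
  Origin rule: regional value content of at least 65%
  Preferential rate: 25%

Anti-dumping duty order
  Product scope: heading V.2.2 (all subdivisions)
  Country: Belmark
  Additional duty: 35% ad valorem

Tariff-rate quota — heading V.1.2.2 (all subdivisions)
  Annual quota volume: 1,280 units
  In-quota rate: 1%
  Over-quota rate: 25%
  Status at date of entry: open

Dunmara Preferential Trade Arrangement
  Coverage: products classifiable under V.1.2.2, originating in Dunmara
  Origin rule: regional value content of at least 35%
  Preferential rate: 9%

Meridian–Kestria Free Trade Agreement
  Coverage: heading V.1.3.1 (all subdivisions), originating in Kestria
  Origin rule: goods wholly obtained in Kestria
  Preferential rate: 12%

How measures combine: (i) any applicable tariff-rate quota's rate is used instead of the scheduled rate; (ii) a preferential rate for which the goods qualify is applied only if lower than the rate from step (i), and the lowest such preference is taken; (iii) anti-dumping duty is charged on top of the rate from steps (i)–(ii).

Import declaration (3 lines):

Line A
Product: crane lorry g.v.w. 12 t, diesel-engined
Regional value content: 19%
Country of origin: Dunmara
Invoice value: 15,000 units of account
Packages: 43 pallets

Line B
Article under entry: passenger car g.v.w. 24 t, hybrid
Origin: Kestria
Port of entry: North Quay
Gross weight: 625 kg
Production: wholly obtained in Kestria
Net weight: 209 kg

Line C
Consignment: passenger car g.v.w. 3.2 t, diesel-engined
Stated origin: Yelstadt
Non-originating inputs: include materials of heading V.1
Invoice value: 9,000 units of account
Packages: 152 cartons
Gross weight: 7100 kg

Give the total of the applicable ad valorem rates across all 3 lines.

Line A: crane lorry → V.2; diesel-engined → V.2.2; g.v.w. 12 t → V.2.2.2. Scheduled 35%. Dunmara agreement on V.1.2.2: V.2.2.2 not covered. → 35%.
Line B: passenger car → V.1; hybrid → V.1.2; g.v.w. 24 t → V.1.2.2. Scheduled 19%. quota on V.1.2.2 open → in-quota 1%; Kestria agreement on V.1.3.1: V.1.2.2 not covered. → 1%.
Line C: passenger car → V.1; diesel-engined → V.1.1; g.v.w. 3.2 t → V.1.1.2. Scheduled 11%. Yelstadt agreement on V.1.1: CTH not met. → 11%.
Sum: 35% + 1% + 11% = 47%.

47%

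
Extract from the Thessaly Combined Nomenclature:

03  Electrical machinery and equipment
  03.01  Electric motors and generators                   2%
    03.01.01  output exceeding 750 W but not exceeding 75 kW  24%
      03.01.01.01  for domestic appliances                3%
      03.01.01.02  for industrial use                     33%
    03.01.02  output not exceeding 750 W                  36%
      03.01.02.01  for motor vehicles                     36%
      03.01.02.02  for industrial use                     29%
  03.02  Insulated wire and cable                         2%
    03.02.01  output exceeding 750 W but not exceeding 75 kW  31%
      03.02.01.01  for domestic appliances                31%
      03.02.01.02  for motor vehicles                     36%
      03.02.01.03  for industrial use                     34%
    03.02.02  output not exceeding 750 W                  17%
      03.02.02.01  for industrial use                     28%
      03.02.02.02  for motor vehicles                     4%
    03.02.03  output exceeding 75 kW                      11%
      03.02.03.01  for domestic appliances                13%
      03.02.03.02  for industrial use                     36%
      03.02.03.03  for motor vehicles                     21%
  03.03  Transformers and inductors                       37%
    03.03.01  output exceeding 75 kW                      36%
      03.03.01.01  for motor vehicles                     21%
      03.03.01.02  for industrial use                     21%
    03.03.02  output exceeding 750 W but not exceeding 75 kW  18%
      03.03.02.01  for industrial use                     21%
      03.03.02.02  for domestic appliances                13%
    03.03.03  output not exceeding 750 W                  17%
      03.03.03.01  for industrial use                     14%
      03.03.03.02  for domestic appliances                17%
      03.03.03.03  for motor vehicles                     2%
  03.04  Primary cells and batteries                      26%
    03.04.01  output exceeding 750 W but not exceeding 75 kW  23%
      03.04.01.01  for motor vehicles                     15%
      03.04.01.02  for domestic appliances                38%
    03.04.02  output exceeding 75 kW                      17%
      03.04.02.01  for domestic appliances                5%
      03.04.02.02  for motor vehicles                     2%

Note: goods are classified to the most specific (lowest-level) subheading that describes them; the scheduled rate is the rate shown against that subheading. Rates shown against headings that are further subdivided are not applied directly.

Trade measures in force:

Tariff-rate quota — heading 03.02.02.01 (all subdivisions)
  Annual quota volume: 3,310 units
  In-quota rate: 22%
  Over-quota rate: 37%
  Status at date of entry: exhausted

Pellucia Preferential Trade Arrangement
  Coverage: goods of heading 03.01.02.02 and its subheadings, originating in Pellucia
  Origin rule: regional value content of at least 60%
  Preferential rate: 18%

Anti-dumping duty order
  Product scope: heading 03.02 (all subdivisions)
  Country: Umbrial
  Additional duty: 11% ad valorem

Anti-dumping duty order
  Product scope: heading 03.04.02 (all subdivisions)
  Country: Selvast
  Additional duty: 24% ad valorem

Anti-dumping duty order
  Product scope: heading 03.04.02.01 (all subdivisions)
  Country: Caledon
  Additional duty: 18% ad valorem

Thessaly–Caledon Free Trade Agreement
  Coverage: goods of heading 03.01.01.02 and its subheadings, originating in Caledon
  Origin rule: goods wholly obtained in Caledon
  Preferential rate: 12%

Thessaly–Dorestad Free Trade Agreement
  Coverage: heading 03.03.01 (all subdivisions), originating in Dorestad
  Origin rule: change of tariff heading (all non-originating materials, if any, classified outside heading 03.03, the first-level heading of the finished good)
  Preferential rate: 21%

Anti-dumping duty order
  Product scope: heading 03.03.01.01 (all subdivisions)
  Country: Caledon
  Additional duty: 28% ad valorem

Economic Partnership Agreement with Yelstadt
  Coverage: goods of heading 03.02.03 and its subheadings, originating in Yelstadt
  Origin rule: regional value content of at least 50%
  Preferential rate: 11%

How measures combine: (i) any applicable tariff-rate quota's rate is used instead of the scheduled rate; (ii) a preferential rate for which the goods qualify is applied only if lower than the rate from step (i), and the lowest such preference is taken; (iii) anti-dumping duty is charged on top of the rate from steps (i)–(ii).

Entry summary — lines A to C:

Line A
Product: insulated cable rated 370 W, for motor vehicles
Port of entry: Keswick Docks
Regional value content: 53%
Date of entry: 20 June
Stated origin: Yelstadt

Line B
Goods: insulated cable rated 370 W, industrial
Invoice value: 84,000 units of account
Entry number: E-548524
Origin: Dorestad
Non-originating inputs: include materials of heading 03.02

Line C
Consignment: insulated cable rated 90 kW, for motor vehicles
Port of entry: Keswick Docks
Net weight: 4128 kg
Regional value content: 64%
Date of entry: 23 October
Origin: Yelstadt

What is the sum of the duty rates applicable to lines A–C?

52%

Line A: insulated cable → 03.02; rated 370 W → 03.02.02; for motor vehicles → 03.02.02.02. Scheduled 4%. Yelstadt agreement on 03.02.03: 03.02.02.02 not covered. → 4%.
Line B: insulated cable → 03.02; rated 370 W → 03.02.02; industrial → 03.02.02.01. Scheduled 28%. quota on 03.02.02.01 exhausted → over-quota 37%; Dorestad agreement on 03.03.01: 03.02.02.01 not covered. → 37%.
Line C: insulated cable → 03.02; rated 90 kW → 03.02.03; for motor vehicles → 03.02.03.03. Scheduled 21%. Yelstadt agreement on 03.02.03: RVC ≥ 50% → 11% available; preferential 11%. → 11%.
Sum: 4% + 37% + 11% = 52%.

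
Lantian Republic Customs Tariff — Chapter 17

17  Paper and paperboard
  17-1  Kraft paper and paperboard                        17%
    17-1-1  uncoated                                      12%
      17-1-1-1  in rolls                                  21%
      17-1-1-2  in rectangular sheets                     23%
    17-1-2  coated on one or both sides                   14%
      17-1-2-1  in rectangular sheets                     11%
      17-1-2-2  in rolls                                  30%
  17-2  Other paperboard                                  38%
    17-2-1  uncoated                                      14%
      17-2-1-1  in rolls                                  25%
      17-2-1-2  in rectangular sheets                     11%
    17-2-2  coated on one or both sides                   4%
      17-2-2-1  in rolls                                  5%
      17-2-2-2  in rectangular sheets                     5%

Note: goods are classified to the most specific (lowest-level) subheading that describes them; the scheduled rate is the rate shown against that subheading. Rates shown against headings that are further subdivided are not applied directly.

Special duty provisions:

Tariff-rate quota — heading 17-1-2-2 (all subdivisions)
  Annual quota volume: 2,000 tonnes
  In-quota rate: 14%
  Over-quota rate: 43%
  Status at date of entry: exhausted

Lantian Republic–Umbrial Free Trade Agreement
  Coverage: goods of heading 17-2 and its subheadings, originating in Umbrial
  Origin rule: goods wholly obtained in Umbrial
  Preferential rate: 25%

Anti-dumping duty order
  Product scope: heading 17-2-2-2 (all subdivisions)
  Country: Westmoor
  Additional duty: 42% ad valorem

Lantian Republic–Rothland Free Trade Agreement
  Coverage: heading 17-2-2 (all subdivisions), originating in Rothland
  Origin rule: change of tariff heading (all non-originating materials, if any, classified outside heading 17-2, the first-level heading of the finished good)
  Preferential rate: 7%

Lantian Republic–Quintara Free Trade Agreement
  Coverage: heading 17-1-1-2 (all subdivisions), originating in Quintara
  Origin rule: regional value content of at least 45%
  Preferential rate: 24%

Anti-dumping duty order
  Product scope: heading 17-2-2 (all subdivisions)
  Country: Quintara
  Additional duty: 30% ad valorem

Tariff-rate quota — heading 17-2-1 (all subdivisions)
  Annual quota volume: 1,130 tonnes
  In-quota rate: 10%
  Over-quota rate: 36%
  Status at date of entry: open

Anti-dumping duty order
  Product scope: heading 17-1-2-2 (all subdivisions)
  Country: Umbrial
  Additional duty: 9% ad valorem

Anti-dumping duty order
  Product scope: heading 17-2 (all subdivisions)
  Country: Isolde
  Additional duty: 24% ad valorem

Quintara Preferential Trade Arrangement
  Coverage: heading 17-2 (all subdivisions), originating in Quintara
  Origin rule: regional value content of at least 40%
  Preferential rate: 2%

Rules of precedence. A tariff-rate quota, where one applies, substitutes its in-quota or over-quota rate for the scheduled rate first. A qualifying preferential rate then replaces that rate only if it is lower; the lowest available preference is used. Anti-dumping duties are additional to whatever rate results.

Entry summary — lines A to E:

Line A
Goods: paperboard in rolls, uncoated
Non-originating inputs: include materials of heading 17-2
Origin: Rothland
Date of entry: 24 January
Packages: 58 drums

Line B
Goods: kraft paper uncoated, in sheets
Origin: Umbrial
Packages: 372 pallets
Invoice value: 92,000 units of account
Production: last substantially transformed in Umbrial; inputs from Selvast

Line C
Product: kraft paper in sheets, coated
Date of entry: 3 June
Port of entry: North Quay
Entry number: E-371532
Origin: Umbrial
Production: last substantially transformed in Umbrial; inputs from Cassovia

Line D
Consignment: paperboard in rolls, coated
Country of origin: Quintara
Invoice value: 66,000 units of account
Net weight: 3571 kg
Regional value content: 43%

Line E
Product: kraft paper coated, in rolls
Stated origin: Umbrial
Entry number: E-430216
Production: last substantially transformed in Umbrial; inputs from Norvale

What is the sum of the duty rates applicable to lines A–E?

128%

Line A: paperboard → 17-2; uncoated → 17-2-1; in rolls → 17-2-1-1. Scheduled 25%. quota on 17-2-1 open → in-quota 10%; Rothland agreement on 17-2-2: 17-2-1-1 not covered. → 10%.
Line B: kraft paper → 17-1; uncoated → 17-1-1; in sheets → 17-1-1-2. Scheduled 23%. Umbrial agreement on 17-2: 17-1-1-2 not covered. → 23%.
Line C: kraft paper → 17-1; coated → 17-1-2; in sheets → 17-1-2-1. Scheduled 11%. Umbrial agreement on 17-2: 17-1-2-1 not covered. → 11%.
Line D: paperboard → 17-2; coated → 17-2-2; in rolls → 17-2-2-1. Scheduled 5%. Quintara agreement on 17-1-1-2: 17-2-2-1 not covered; Quintara agreement on 17-2: RVC ≥ 40% → 2% available; preferential 2%; anti-dumping (Quintara, 17-2-2): +30%; total 2% + 30% = 32%. → 32%.
Line E: kraft paper → 17-1; coated → 17-1-2; in rolls → 17-1-2-2. Scheduled 30%. quota on 17-1-2-2 exhausted → over-quota 43%; Umbrial agreement on 17-2: 17-1-2-2 not covered; anti-dumping (Umbrial, 17-1-2-2): +9%; total 43% + 9% = 52%. → 52%.
Sum: 10% + 23% + 11% + 32% + 52% = 128%.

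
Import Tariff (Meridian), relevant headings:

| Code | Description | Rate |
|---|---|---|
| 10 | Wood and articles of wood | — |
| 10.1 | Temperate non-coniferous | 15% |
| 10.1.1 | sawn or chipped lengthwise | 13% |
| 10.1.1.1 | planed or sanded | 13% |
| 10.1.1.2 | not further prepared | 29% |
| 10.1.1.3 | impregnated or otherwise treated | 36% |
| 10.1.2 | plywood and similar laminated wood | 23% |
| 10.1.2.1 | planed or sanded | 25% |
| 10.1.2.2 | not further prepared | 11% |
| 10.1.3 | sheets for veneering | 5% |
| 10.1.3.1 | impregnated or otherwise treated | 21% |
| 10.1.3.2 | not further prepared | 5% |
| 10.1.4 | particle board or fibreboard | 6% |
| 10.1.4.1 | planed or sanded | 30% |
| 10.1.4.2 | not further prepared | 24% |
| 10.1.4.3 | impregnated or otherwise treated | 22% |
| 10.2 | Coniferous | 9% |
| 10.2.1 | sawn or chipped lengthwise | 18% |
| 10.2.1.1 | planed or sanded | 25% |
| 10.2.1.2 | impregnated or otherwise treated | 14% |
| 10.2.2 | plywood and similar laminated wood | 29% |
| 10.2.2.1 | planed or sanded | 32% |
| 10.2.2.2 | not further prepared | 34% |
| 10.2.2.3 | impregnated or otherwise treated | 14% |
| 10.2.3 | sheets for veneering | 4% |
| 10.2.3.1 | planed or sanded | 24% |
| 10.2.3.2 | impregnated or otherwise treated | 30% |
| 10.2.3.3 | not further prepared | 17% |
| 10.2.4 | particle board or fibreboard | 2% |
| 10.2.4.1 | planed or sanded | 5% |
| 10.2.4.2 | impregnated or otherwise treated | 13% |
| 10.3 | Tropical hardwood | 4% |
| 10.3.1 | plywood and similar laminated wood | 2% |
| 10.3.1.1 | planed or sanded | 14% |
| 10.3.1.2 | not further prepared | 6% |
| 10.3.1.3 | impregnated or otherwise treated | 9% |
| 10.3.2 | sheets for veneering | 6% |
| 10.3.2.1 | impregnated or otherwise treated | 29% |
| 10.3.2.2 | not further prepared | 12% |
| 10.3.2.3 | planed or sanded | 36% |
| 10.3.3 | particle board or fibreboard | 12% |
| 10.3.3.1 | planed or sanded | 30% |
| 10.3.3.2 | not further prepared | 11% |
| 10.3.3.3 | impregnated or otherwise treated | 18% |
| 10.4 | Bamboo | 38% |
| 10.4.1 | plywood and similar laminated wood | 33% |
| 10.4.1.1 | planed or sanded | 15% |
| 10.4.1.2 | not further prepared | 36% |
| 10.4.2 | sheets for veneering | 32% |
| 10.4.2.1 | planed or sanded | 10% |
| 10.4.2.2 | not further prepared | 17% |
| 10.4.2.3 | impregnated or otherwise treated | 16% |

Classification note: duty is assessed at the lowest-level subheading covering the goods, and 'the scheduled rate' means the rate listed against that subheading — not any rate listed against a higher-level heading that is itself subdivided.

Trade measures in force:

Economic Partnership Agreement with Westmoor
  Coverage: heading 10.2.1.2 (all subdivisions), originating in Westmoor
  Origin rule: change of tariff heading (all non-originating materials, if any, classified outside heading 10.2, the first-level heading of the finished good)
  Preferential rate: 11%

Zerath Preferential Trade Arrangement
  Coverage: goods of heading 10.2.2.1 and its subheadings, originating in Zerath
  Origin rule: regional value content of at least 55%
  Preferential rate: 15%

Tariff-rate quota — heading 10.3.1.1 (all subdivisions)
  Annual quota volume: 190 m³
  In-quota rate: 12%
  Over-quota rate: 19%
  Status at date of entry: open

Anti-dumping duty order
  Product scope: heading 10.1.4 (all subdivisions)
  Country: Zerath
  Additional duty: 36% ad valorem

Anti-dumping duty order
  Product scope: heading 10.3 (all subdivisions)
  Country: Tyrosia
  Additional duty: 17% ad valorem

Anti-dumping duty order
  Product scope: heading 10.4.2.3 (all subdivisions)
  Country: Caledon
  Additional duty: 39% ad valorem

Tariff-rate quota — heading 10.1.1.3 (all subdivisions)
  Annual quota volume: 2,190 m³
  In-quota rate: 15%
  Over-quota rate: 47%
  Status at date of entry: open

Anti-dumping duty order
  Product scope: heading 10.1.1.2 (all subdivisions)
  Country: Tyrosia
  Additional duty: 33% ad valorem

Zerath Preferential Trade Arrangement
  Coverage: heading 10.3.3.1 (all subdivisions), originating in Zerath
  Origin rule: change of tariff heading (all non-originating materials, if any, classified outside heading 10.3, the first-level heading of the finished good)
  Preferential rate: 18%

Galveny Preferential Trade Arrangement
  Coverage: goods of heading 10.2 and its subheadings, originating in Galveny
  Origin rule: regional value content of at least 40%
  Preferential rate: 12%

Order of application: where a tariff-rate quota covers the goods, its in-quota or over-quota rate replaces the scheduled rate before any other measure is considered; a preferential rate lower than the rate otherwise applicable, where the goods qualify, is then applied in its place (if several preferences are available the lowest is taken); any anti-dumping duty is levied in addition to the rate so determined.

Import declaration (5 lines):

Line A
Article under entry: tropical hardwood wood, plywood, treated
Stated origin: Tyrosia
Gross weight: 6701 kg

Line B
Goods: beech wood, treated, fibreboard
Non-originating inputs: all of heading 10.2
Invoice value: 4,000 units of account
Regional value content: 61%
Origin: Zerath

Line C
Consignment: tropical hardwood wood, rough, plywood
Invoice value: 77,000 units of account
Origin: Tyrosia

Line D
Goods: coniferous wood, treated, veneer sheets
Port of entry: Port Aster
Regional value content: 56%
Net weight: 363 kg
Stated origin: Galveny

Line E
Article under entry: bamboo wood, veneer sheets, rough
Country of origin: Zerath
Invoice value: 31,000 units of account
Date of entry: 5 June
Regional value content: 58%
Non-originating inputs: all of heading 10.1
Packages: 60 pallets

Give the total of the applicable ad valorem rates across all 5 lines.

Line A: tropical hardwood → 10.3; plywood → 10.3.1; treated → 10.3.1.3. Scheduled 9%. anti-dumping (Tyrosia, 10.3): +17%; total 9% + 17% = 26%. → 26%.
Line B: beech → 10.1; fibreboard → 10.1.4; treated → 10.1.4.3. Scheduled 22%. Zerath agreement on 10.2.2.1: 10.1.4.3 not covered; Zerath agreement on 10.3.3.1: 10.1.4.3 not covered; anti-dumping (Zerath, 10.1.4): +36%; total 22% + 36% = 58%. → 58%.
Line C: tropical hardwood → 10.3; plywood → 10.3.1; rough → 10.3.1.2. Scheduled 6%. anti-dumping (Tyrosia, 10.3): +17%; total 6% + 17% = 23%. → 23%.
Line D: coniferous → 10.2; veneer sheets → 10.2.3; treated → 10.2.3.2. Scheduled 30%. Galveny agreement on 10.2: RVC ≥ 40% → 12% available; preferential 12%. → 12%.
Line E: bamboo → 10.4; veneer sheets → 10.4.2; rough → 10.4.2.2. Scheduled 17%. Zerath agreement on 10.2.2.1: 10.4.2.2 not covered; Zerath agreement on 10.3.3.1: 10.4.2.2 not covered. → 17%.
Sum: 26% + 58% + 23% + 12% + 17% = 136%.

136%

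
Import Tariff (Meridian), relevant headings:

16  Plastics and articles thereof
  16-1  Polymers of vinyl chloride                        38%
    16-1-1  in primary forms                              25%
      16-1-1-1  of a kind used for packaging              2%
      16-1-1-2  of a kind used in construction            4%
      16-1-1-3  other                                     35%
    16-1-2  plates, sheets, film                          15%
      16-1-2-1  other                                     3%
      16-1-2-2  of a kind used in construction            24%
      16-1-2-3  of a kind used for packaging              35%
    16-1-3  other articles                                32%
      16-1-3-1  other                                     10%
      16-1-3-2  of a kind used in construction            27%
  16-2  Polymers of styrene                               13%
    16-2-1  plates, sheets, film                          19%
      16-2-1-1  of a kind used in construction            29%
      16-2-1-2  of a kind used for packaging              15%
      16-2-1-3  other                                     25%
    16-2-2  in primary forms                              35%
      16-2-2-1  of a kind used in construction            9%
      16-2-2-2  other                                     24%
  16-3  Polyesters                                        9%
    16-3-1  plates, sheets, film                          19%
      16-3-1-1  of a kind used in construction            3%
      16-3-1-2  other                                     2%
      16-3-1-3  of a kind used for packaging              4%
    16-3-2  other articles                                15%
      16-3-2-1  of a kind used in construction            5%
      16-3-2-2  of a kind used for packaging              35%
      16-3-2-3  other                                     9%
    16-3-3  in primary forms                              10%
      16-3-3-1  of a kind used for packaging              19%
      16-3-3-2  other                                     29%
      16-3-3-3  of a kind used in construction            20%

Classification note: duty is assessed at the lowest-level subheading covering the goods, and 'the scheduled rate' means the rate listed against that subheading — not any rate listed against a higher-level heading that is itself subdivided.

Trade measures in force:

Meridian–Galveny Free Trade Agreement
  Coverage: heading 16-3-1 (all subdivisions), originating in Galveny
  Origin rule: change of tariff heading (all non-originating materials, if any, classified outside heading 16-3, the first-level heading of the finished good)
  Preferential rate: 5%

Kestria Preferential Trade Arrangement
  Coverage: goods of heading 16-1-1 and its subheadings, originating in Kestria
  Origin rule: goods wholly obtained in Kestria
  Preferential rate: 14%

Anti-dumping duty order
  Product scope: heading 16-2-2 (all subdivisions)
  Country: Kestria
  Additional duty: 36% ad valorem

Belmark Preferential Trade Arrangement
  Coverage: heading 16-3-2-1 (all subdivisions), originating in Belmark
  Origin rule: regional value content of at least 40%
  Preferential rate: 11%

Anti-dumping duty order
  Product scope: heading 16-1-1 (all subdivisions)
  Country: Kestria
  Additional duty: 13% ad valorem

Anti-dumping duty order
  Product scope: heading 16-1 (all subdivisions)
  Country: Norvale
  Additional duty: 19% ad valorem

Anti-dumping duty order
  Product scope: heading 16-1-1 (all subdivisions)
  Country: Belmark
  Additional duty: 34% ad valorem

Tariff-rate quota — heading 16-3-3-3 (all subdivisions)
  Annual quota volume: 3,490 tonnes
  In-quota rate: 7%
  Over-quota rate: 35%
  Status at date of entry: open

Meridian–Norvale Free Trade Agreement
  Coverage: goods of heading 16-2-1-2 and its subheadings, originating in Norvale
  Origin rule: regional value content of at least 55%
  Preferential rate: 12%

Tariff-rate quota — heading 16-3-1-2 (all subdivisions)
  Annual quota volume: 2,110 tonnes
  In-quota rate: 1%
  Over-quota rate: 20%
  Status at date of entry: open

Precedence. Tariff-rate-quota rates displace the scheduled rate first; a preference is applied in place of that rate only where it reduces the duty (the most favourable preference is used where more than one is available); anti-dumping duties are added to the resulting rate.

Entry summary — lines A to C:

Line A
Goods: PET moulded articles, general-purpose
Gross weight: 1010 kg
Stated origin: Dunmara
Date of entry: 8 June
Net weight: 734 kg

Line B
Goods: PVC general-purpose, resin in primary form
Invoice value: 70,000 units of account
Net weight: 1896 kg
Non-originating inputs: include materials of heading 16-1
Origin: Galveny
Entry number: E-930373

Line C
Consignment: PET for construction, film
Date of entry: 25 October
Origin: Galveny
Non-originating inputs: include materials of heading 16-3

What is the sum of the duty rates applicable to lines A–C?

47%

Line A: PET → 16-3; moulded articles → 16-3-2; general-purpose → 16-3-2-3. Scheduled 9%. No special measure applies. → 9%.
Line B: PVC → 16-1; resin in primary form → 16-1-1; general-purpose → 16-1-1-3. Scheduled 35%. Galveny agreement on 16-3-1: 16-1-1-3 not covered. → 35%.
Line C: PET → 16-3; film → 16-3-1; for construction → 16-3-1-1. Scheduled 3%. Galveny agreement on 16-3-1: CTH not met. → 3%.
Sum: 9% + 35% + 3% = 47%.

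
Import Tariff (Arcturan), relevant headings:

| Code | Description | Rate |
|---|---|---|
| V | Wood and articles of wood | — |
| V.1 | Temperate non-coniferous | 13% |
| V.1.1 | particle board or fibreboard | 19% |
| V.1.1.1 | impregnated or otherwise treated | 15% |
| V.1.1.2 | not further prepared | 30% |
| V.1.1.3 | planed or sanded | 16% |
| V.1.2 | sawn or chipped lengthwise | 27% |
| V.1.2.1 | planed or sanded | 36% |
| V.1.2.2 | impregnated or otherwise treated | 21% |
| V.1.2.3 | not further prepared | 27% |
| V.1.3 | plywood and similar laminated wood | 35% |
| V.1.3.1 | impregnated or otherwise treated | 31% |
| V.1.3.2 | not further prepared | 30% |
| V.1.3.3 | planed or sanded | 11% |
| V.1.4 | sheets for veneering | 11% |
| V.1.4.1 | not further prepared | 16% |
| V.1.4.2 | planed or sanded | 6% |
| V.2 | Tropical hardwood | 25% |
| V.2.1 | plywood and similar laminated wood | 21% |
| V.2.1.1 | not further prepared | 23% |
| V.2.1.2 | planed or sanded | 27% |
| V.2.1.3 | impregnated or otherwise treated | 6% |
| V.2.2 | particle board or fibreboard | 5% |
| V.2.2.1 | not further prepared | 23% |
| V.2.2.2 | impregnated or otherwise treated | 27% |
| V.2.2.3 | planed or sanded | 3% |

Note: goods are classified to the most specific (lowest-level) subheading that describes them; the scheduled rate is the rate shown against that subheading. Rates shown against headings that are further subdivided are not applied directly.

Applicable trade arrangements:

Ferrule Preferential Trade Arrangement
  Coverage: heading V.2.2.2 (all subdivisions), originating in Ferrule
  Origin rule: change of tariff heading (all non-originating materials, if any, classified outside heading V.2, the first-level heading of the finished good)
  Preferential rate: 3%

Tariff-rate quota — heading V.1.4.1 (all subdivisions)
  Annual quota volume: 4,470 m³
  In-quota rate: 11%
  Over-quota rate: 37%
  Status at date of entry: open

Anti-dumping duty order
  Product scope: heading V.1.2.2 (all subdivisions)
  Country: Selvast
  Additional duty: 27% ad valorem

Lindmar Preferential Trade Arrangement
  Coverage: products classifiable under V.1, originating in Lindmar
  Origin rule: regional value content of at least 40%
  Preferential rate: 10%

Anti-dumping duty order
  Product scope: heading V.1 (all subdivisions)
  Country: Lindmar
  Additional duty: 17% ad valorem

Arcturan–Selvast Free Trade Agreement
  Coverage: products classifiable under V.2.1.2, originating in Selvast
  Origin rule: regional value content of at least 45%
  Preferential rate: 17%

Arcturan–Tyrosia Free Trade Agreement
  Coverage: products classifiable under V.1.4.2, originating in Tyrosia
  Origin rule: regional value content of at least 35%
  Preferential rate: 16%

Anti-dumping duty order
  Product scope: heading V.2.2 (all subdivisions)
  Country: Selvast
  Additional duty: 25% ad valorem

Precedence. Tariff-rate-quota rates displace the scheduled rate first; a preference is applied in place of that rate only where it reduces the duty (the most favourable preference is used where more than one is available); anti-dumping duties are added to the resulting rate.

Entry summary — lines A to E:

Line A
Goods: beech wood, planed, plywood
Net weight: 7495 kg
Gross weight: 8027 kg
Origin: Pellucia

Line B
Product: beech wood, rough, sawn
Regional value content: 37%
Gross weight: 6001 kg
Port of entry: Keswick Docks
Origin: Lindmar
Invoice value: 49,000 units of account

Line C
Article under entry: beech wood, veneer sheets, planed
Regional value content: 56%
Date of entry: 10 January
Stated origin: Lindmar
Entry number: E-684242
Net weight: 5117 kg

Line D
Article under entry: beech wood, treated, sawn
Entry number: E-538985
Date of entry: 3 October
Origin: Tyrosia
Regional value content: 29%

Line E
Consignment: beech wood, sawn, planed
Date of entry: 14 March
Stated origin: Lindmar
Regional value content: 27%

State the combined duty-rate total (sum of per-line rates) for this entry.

Line A: beech → V.1; plywood → V.1.3; planed → V.1.3.3. Scheduled 11%. No special measure applies. → 11%.
Line B: beech → V.1; sawn → V.1.2; rough → V.1.2.3. Scheduled 27%. Lindmar agreement on V.1: RVC < 40%; anti-dumping (Lindmar, V.1): +17%; total 27% + 17% = 44%. → 44%.
Line C: beech → V.1; veneer sheets → V.1.4; planed → V.1.4.2. Scheduled 6%. Lindmar agreement on V.1: RVC ≥ 40% → 10% available; preference 10% not lower than 6% → no reduction; anti-dumping (Lindmar, V.1): +17%; total 6% + 17% = 23%. → 23%.
Line D: beech → V.1; sawn → V.1.2; treated → V.1.2.2. Scheduled 21%. Tyrosia agreement on V.1.4.2: V.1.2.2 not covered. → 21%.
Line E: beech → V.1; sawn → V.1.2; planed → V.1.2.1. Scheduled 36%. Lindmar agreement on V.1: RVC < 40%; anti-dumping (Lindmar, V.1): +17%; total 36% + 17% = 53%. → 53%.
Sum: 11% + 44% + 23% + 21% + 53% = 152%.

152%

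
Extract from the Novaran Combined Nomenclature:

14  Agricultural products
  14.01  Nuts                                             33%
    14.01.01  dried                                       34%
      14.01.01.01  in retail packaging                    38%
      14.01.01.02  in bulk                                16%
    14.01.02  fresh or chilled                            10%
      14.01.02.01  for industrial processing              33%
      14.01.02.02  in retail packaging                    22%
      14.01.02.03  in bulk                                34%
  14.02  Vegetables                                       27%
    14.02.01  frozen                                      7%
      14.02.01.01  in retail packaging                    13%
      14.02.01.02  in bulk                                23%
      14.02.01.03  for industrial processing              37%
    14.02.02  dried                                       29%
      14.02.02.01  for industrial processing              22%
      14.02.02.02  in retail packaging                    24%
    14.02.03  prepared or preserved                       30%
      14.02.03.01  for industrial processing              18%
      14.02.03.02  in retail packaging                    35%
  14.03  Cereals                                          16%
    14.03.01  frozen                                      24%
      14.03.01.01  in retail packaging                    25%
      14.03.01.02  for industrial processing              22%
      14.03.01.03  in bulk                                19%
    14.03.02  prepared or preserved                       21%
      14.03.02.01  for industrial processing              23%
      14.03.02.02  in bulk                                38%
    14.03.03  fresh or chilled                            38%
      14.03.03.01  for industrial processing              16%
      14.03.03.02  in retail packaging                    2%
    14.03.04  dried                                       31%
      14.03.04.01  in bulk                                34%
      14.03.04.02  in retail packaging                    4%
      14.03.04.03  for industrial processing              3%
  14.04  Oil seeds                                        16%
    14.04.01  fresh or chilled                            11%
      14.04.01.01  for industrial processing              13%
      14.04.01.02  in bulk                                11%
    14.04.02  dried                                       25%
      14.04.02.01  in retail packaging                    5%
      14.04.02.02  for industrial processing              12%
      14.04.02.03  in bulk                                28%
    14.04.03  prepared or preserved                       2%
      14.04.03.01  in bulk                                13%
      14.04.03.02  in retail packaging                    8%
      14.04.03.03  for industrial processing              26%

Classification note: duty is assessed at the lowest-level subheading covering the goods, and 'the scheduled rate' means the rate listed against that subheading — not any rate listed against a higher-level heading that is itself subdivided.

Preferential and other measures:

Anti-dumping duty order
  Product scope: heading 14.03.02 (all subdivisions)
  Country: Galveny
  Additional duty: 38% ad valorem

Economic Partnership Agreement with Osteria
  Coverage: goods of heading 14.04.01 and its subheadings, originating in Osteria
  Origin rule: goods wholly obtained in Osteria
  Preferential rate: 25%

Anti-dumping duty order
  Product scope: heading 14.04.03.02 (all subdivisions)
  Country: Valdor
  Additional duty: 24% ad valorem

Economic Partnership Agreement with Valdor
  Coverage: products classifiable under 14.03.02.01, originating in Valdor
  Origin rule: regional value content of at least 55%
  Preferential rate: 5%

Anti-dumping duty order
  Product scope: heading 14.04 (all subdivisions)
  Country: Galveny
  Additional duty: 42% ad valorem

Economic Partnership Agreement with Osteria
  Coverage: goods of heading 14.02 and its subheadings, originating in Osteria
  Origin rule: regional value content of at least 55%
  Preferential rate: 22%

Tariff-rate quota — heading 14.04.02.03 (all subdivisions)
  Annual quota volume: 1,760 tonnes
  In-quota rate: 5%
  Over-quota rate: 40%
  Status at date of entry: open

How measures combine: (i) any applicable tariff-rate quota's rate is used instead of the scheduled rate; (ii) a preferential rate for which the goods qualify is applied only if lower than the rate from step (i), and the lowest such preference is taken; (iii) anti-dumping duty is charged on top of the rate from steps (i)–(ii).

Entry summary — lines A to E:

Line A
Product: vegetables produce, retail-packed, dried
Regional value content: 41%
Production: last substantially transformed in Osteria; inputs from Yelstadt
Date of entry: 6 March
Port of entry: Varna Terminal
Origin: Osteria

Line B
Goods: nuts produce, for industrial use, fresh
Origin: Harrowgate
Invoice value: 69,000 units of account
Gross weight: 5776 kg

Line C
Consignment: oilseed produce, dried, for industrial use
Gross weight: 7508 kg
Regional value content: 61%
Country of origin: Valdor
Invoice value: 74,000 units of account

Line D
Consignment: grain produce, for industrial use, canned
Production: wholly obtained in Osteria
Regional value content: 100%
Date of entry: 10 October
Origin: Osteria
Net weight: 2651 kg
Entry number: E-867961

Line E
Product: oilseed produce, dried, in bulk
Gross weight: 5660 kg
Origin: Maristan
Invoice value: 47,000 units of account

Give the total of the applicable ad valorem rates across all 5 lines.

97%

Line A: vegetables → 14.02; dried → 14.02.02; retail-packed → 14.02.02.02. Scheduled 24%. Osteria agreement on 14.04.01: 14.02.02.02 not covered; Osteria agreement on 14.02: RVC < 55%. → 24%.
Line B: nuts → 14.01; fresh → 14.01.02; for industrial use → 14.01.02.01. Scheduled 33%. No special measure applies. → 33%.
Line C: oilseed → 14.04; dried → 14.04.02; for industrial use → 14.04.02.02. Scheduled 12%. Valdor agreement on 14.03.02.01: 14.04.02.02 not covered. → 12%.
Line D: grain → 14.03; canned → 14.03.02; for industrial use → 14.03.02.01. Scheduled 23%. Osteria agreement on 14.04.01: 14.03.02.01 not covered; Osteria agreement on 14.02: 14.03.02.01 not covered. → 23%.
Line E: oilseed → 14.04; dried → 14.04.02; in bulk → 14.04.02.03. Scheduled 28%. quota on 14.04.02.03 open → in-quota 5%. → 5%.
Sum: 24% + 33% + 12% + 23% + 5% = 97%.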